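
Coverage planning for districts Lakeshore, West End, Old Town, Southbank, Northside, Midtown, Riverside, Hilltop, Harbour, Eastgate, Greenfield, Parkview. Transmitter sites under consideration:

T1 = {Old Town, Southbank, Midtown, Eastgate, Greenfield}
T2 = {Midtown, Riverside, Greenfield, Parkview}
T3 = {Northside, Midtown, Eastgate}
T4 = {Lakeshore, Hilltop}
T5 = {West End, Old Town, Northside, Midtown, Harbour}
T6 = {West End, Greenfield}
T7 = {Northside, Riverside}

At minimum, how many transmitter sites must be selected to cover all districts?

4

T1, T2, T4, T5 together cover {Lakeshore, West End, Old Town, Southbank, Northside, Midtown, Riverside, Hilltop, Harbour, Eastgate, Greenfield, Parkview} — every district.
No 3 of the 7 transmitter sites cover everything (all 35 triples fall short), so 4 is minimum.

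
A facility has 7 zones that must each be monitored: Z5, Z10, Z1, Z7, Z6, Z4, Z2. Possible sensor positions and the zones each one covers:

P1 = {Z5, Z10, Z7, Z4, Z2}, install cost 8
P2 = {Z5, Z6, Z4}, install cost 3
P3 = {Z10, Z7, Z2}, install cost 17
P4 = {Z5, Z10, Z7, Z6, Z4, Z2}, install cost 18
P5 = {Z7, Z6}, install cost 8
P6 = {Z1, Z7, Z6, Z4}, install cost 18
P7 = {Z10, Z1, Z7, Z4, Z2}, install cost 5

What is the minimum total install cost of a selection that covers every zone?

P2, P7 cover every zone at install cost 3 + 5 = 8.
Any cover uses at least 2 sensor positions; among all covering selections none totals below 8.

8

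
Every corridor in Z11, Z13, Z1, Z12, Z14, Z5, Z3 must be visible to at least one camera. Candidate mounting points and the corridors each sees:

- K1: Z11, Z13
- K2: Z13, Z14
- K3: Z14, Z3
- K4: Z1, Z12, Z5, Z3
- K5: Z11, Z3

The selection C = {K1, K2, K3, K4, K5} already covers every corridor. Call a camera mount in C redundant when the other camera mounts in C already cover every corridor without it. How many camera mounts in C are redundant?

4

Drop K1: the rest still cover every corridor — redundant.
Drop K2: the rest still cover every corridor — redundant.
Drop K3: the rest still cover every corridor — redundant.
Drop K4: Z1, Z12, Z5 uncovered — not redundant.
Drop K5: the rest still cover every corridor — redundant.
4 redundant: K1, K2, K3, K5.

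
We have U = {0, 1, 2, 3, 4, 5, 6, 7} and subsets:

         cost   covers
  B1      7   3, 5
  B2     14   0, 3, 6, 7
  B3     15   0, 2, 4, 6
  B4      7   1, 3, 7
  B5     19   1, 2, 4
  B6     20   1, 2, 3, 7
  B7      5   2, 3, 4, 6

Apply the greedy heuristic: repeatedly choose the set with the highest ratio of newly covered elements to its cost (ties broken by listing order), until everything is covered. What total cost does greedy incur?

33

Pick 1: B7 adds 4 new (2, 3, 4, 6) at cost 5 (ratio 4/5).
Pick 2: B4 adds 2 new (1, 7) at cost 7 (ratio 2/7).
Pick 3: B1 adds 1 new (5) at cost 7 (ratio 1/7).
Pick 4: B2 adds 1 new (0) at cost 14 (ratio 1/14).
Greedy total cost: 5 + 7 + 7 + 14 = 33. (The true optimum is 29, so greedy overshoots here.)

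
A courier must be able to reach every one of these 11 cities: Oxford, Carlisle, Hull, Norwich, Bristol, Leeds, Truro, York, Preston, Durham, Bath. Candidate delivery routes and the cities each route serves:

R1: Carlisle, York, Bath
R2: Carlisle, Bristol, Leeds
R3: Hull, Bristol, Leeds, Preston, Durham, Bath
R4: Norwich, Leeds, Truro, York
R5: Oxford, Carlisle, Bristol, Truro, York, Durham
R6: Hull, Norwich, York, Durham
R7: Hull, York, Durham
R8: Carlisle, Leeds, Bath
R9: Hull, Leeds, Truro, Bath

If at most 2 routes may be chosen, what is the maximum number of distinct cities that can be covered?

10

Choosing R3, R5 covers {Oxford, Carlisle, Hull, Bristol, Leeds, Truro, York, Preston, Durham, Bath} — 10 cities.
No choice of 2 routes does better; here Norwich is left uncovered.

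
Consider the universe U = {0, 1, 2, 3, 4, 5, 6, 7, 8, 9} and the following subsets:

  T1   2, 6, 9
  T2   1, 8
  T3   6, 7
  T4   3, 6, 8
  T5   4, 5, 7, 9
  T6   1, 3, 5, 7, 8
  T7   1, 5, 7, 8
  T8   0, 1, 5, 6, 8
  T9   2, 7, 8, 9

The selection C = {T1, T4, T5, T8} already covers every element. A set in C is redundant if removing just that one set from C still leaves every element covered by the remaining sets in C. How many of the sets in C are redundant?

Drop T1: 2 uncovered — not redundant.
Drop T4: 3 uncovered — not redundant.
Drop T5: 4, 7 uncovered — not redundant.
Drop T8: 0, 1 uncovered — not redundant.
None of the sets in C is redundant.

0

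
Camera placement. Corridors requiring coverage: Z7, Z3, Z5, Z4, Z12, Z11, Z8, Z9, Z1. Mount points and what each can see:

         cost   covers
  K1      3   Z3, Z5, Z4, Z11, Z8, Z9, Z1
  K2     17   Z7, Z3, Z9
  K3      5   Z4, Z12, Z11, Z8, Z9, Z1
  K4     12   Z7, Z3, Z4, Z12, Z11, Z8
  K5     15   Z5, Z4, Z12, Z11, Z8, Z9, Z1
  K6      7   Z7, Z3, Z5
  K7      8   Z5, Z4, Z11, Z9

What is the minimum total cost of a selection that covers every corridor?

K3, K6 cover every corridor at cost 5 + 7 = 12.
Any cover uses at least 2 camera mounts; among all covering selections none totals below 12.

12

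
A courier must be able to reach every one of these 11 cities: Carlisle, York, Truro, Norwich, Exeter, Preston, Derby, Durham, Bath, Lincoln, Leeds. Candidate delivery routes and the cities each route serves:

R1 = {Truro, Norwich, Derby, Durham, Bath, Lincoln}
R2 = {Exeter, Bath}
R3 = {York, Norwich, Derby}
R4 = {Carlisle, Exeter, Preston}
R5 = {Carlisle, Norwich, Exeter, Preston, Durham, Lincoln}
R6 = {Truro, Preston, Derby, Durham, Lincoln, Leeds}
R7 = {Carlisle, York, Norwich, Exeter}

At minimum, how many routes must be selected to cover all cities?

R1, R6, R7 together cover {Carlisle, York, Truro, Norwich, Exeter, Preston, Derby, Durham, Bath, Lincoln, Leeds} — every city.
No 2 of the 7 routes cover everything (all 21 pairs fall short), so 3 is minimum.
Greedy (largest uncovered first) would take R1, R4, R3, R6 — 4 routes — but 3 suffice.

3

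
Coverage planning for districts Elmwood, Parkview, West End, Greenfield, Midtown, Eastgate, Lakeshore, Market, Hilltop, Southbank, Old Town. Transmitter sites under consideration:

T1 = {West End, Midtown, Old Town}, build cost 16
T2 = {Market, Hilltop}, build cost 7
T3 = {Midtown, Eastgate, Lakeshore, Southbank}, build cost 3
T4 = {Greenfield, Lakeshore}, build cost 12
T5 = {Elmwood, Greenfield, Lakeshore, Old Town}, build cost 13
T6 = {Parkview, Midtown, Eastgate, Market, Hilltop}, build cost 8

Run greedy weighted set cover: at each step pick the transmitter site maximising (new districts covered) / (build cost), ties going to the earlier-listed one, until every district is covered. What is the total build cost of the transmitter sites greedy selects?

Pick 1: T3 adds 4 new (Midtown, Eastgate, Lakeshore, Southbank) at build cost 3 (ratio 4/3).
Pick 2: T6 adds 3 new (Parkview, Market, Hilltop) at build cost 8 (ratio 3/8).
Pick 3: T5 adds 3 new (Elmwood, Greenfield, Old Town) at build cost 13 (ratio 3/13).
Pick 4: T1 adds 1 new (West End) at build cost 16 (ratio 1/16).
Greedy total build cost: 3 + 8 + 13 + 16 = 40.

40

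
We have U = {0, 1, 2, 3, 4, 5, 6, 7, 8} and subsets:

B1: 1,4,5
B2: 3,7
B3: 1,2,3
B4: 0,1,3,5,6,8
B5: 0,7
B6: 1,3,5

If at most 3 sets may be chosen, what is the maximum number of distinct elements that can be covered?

8

Choosing B1, B2, B4 covers {0, 1, 3, 4, 5, 6, 7, 8} — 8 elements.
No choice of 3 sets does better; here 2 is left uncovered.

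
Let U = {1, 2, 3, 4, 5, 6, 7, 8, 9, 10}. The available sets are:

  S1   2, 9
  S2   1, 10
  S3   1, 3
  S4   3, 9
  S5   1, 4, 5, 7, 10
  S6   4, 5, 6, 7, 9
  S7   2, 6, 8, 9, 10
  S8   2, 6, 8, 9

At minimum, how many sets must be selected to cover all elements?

S3, S5, S7 together cover {1, 2, 3, 4, 5, 6, 7, 8, 9, 10} — every element.
No 2 of the 8 sets cover everything (all 28 pairs fall short), so 3 is minimum.

3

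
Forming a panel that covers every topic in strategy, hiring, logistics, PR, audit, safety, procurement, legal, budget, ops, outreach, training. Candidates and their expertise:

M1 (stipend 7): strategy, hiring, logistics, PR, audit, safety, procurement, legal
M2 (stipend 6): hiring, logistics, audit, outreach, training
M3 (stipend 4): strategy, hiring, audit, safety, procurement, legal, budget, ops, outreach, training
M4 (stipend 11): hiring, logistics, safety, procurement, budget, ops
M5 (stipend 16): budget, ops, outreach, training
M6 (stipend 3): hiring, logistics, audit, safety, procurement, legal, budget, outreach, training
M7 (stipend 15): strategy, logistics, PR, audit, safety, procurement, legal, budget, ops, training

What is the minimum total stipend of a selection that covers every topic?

11

M1, M3 cover every topic at stipend 7 + 4 = 11.
Any cover uses at least 2 members; among all covering selections none totals below 11.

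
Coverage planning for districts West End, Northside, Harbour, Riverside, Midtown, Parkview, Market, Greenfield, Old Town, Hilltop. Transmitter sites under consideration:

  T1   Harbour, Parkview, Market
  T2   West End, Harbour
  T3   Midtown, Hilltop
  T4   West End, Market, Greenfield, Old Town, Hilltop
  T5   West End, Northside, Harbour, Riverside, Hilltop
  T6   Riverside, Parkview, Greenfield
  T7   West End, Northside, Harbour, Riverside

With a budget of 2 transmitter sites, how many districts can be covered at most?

8

Choosing T4, T5 covers {West End, Northside, Harbour, Riverside, Market, Greenfield, Old Town, Hilltop} — 8 districts.
No choice of 2 transmitter sites does better; here Midtown, Parkview are left uncovered.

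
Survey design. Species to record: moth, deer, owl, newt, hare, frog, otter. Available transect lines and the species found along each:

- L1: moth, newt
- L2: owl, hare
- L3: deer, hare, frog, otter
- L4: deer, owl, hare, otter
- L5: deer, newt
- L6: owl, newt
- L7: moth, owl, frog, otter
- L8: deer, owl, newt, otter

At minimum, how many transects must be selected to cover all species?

3

L1, L2, L3 together cover {moth, deer, owl, newt, hare, frog, otter} — every species.
No 2 of the 8 transects cover everything (all 28 pairs fall short), so 3 is minimum.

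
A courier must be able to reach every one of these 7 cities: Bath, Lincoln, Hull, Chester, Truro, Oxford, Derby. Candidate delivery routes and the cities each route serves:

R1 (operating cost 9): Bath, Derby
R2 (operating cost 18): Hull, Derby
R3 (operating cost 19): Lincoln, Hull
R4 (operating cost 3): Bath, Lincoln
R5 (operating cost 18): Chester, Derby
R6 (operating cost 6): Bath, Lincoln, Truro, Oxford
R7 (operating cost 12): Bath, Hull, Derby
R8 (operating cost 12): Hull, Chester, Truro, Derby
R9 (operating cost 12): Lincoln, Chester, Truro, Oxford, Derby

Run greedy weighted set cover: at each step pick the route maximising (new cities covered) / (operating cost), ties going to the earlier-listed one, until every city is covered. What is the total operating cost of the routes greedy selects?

21

Pick 1: R4 adds 2 new (Bath, Lincoln) at operating cost 3 (ratio 2/3).
Pick 2: R6 adds 2 new (Truro, Oxford) at operating cost 6 (ratio 2/6).
Pick 3: R8 adds 3 new (Hull, Chester, Derby) at operating cost 12 (ratio 3/12).
Greedy total operating cost: 3 + 6 + 12 = 21. (The true optimum is 18, so greedy overshoots here.)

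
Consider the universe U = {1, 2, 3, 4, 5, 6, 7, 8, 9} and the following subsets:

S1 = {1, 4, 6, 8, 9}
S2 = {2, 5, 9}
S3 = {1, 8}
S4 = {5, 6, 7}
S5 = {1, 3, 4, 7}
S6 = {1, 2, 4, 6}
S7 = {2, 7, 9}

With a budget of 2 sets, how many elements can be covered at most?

7

Choosing S1, S2 covers {1, 2, 4, 5, 6, 8, 9} — 7 elements.
No choice of 2 sets does better; here 3, 7 are left uncovered.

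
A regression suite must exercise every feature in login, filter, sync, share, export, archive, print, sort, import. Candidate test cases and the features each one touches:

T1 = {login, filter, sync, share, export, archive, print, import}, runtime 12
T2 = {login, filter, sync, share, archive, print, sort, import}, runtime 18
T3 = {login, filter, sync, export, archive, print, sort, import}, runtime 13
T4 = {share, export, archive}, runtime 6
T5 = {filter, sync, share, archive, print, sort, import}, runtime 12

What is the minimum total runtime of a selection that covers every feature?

T3, T4 cover every feature at runtime 13 + 6 = 19.
Any cover uses at least 2 test cases; among all covering selections none totals below 19.
Greedy by coverage-per-runtime would pick T1, T5 for 24 — worse than the optimum 19.

19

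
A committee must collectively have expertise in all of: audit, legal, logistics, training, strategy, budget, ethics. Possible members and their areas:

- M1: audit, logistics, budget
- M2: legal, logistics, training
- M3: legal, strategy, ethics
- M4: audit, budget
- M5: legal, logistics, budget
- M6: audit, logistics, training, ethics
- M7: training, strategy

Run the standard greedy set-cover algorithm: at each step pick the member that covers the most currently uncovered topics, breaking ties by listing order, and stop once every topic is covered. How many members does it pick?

Pick 1: M6 covers 4 new topics (audit, logistics, training, ethics).
Pick 2: M3 covers 2 new topics (legal, strategy).
Pick 3: M1 covers 1 new topics (budget).
Greedy uses 3 members.

3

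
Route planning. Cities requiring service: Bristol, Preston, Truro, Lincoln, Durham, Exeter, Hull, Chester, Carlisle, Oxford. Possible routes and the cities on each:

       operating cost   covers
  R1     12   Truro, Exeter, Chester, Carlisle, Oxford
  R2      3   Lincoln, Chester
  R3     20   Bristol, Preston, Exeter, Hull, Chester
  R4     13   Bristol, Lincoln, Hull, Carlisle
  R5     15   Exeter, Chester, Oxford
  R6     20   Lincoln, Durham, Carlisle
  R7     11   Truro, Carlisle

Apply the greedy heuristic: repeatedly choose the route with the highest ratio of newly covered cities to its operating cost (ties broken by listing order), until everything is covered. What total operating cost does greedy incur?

68

Pick 1: R2 adds 2 new (Lincoln, Chester) at operating cost 3 (ratio 2/3).
Pick 2: R1 adds 4 new (Truro, Exeter, Carlisle, Oxford) at operating cost 12 (ratio 4/12).
Pick 3: R4 adds 2 new (Bristol, Hull) at operating cost 13 (ratio 2/13).
Pick 4: R3 adds 1 new (Preston) at operating cost 20 (ratio 1/20).
Pick 5: R6 adds 1 new (Durham) at operating cost 20 (ratio 1/20).
Greedy total operating cost: 3 + 12 + 13 + 20 + 20 = 68. (The true optimum is 52, so greedy overshoots here.)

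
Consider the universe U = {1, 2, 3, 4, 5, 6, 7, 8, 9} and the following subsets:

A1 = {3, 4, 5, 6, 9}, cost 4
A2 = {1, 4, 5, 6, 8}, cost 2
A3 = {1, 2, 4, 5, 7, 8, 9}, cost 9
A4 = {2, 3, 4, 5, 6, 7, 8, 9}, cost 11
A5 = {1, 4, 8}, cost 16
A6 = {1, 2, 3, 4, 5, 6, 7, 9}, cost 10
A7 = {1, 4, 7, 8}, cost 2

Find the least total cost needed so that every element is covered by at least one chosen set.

12

A2, A6 cover every element at cost 2 + 10 = 12.
Any cover uses at least 2 sets; among all covering selections none totals below 12.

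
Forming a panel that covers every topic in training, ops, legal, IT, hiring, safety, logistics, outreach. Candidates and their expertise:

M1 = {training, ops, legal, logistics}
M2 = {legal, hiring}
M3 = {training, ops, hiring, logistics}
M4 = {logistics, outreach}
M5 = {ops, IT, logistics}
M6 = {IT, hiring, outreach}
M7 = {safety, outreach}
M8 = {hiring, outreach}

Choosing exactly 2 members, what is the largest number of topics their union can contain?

7

Choosing M1, M6 covers {training, ops, legal, IT, hiring, logistics, outreach} — 7 topics.
No choice of 2 members does better; here safety is left uncovered.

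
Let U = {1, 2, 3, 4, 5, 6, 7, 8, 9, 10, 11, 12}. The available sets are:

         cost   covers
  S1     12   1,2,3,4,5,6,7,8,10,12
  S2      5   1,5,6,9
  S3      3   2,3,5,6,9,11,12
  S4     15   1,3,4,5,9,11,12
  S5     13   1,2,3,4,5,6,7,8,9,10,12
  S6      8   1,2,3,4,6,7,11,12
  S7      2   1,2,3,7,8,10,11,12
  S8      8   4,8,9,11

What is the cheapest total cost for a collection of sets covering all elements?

S3, S6, S7 cover every element at cost 3 + 8 + 2 = 13.
Any cover uses at least 2 sets; among all covering selections none totals below 13.

13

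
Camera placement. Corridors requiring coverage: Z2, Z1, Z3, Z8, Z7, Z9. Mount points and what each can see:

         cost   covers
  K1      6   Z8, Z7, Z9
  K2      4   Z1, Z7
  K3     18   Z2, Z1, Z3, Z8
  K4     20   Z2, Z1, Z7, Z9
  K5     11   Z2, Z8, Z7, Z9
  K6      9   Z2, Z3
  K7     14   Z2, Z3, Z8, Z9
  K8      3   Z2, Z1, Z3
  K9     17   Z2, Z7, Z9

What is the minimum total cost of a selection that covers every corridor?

K1, K8 cover every corridor at cost 6 + 3 = 9.
Any cover uses at least 2 camera mounts; among all covering selections none totals below 9.

9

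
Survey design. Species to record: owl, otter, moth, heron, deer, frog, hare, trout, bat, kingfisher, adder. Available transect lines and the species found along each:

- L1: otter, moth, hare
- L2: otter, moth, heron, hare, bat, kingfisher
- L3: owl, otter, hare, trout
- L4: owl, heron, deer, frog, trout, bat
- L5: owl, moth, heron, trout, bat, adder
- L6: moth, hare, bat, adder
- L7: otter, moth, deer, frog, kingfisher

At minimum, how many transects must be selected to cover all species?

3

L1, L5, L7 together cover {owl, otter, moth, heron, deer, frog, hare, trout, bat, kingfisher, adder} — every species.
No 2 of the 7 transects cover everything (all 21 pairs fall short), so 3 is minimum.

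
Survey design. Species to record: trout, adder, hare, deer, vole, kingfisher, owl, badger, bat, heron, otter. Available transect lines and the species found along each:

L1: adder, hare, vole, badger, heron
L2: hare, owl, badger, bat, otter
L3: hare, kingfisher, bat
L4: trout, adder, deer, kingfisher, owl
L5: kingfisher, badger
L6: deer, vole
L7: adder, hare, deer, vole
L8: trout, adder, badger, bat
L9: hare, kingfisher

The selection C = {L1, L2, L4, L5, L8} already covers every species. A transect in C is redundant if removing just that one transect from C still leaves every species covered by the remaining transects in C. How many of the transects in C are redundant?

Drop L1: vole, heron uncovered — not redundant.
Drop L2: otter uncovered — not redundant.
Drop L4: deer uncovered — not redundant.
Drop L5: the rest still cover every species — redundant.
Drop L8: the rest still cover every species — redundant.
2 redundant: L5, L8.

2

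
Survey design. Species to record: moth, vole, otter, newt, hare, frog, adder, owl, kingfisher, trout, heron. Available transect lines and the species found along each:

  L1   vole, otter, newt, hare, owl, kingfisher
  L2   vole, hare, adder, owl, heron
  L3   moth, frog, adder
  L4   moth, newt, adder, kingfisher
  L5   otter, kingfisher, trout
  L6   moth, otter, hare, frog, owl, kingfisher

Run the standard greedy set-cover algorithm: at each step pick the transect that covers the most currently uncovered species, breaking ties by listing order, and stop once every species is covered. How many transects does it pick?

Pick 1: L1 covers 6 new species (vole, otter, newt, hare, owl, kingfisher).
Pick 2: L3 covers 3 new species (moth, frog, adder).
Pick 3: L2 covers 1 new species (heron).
Pick 4: L5 covers 1 new species (trout).
Greedy uses 4 transects.

4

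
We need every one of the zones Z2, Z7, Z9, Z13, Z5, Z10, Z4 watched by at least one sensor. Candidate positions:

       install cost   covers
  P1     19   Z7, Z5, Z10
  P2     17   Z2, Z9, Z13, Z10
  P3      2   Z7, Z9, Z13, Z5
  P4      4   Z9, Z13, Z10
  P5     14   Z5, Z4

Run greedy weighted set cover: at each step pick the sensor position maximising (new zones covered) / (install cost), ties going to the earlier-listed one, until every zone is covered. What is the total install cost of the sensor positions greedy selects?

37

Pick 1: P3 adds 4 new (Z7, Z9, Z13, Z5) at install cost 2 (ratio 4/2).
Pick 2: P4 adds 1 new (Z10) at install cost 4 (ratio 1/4).
Pick 3: P5 adds 1 new (Z4) at install cost 14 (ratio 1/14).
Pick 4: P2 adds 1 new (Z2) at install cost 17 (ratio 1/17).
Greedy total install cost: 2 + 4 + 14 + 17 = 37. (The true optimum is 33, so greedy overshoots here.)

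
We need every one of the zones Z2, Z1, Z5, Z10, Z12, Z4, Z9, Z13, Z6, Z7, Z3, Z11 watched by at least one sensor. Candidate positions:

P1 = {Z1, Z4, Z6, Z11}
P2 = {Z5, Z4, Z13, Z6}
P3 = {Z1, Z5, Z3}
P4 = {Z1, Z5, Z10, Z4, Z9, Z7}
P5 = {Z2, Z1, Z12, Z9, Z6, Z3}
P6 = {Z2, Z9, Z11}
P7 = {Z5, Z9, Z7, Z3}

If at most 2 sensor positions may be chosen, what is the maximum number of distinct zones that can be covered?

10

Choosing P4, P5 covers {Z2, Z1, Z5, Z10, Z12, Z4, Z9, Z6, Z7, Z3} — 10 zones.
No choice of 2 sensor positions does better; here Z13, Z11 are left uncovered.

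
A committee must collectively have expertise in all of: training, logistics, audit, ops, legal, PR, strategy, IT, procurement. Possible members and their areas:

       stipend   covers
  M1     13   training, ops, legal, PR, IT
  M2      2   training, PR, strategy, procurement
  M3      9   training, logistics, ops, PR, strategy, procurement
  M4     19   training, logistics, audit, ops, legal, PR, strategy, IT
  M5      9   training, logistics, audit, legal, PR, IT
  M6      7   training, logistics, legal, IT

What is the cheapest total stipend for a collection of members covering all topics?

18

M3, M5 cover every topic at stipend 9 + 9 = 18.
Any cover uses at least 2 members; among all covering selections none totals below 18.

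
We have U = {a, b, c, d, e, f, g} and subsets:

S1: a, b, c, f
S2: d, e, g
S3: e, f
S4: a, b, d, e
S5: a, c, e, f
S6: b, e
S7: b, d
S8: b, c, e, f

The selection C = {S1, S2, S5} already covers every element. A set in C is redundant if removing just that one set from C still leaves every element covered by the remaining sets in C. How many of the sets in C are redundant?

1

Drop S1: b uncovered — not redundant.
Drop S2: d, g uncovered — not redundant.
Drop S5: the rest still cover every element — redundant.
1 redundant: S5.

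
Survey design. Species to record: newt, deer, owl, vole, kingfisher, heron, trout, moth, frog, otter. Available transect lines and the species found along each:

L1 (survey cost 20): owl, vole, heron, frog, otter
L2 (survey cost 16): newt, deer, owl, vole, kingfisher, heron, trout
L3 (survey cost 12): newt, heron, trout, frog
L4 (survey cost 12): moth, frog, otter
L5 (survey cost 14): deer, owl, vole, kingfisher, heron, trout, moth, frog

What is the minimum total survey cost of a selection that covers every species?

28

L2, L4 cover every species at survey cost 16 + 12 = 28.
Any cover uses at least 2 transects; among all covering selections none totals below 28.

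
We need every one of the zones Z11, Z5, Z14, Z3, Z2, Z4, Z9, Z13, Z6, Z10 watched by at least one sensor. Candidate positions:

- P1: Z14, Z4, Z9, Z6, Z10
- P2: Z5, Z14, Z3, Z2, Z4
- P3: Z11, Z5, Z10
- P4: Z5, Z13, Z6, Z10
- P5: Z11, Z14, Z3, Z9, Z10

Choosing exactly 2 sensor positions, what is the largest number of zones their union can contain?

Choosing P1, P2 covers {Z5, Z14, Z3, Z2, Z4, Z9, Z6, Z10} — 8 zones.
No choice of 2 sensor positions does better; here Z11, Z13 are left uncovered.

8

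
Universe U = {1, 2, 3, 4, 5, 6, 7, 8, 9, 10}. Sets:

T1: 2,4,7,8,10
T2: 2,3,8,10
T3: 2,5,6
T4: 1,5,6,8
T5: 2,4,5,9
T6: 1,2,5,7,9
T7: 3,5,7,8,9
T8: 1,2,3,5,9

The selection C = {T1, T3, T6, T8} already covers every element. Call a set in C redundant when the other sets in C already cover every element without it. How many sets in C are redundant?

Drop T1: 4, 8, 10 uncovered — not redundant.
Drop T3: 6 uncovered — not redundant.
Drop T6: the rest still cover every element — redundant.
Drop T8: 3 uncovered — not redundant.
1 redundant: T6.

1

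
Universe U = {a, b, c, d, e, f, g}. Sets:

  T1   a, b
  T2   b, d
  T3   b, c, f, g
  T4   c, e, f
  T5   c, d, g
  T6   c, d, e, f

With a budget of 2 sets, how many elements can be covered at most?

Choosing T1, T6 covers {a, b, c, d, e, f} — 6 elements.
No choice of 2 sets does better; here g is left uncovered.

6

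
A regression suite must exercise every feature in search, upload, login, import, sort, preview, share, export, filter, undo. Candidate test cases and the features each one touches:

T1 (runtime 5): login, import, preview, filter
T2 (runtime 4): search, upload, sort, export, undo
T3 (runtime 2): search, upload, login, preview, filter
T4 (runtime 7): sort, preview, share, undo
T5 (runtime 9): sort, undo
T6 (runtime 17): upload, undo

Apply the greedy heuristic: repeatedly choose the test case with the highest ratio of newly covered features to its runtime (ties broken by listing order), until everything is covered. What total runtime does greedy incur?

18

Pick 1: T3 adds 5 new (search, upload, login, preview, filter) at runtime 2 (ratio 5/2).
Pick 2: T2 adds 3 new (sort, export, undo) at runtime 4 (ratio 3/4).
Pick 3: T1 adds 1 new (import) at runtime 5 (ratio 1/5).
Pick 4: T4 adds 1 new (share) at runtime 7 (ratio 1/7).
Greedy total runtime: 2 + 4 + 5 + 7 = 18. (The true optimum is 16, so greedy overshoots here.)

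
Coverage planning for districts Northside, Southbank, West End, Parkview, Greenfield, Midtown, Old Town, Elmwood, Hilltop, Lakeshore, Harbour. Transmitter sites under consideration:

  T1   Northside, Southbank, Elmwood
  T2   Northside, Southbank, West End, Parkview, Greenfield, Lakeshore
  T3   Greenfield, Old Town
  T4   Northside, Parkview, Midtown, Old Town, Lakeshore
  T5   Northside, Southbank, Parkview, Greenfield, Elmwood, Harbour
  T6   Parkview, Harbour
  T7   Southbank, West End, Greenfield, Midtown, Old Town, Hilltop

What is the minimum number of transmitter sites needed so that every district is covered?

T2, T5, T7 together cover {Northside, Southbank, West End, Parkview, Greenfield, Midtown, Old Town, Elmwood, Hilltop, Lakeshore, Harbour} — every district.
No 2 of the 7 transmitter sites cover everything (all 21 pairs fall short), so 3 is minimum.

3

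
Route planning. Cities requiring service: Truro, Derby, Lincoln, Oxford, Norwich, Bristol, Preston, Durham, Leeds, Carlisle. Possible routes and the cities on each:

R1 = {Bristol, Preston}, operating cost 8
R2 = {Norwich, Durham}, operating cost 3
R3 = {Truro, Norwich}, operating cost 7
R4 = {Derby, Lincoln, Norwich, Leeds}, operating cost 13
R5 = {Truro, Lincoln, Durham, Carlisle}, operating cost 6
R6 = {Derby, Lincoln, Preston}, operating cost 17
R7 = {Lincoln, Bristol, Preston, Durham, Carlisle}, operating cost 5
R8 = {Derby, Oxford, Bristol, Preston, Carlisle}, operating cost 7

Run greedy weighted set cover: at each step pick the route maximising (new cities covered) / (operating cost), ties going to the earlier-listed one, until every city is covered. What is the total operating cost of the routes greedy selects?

Pick 1: R7 adds 5 new (Lincoln, Bristol, Preston, Durham, Carlisle) at operating cost 5 (ratio 5/5).
Pick 2: R2 adds 1 new (Norwich) at operating cost 3 (ratio 1/3).
Pick 3: R8 adds 2 new (Derby, Oxford) at operating cost 7 (ratio 2/7).
Pick 4: R5 adds 1 new (Truro) at operating cost 6 (ratio 1/6).
Pick 5: R4 adds 1 new (Leeds) at operating cost 13 (ratio 1/13).
Greedy total operating cost: 5 + 3 + 7 + 6 + 13 = 34. (The true optimum is 26, so greedy overshoots here.)

34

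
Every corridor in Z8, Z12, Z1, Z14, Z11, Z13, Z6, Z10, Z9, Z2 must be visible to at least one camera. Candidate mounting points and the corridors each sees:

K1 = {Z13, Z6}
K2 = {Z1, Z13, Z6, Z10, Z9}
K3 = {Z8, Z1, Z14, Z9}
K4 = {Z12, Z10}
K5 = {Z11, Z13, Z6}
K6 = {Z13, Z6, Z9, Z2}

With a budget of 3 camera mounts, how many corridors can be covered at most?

9

Choosing K3, K4, K5 covers {Z8, Z12, Z1, Z14, Z11, Z13, Z6, Z10, Z9} — 9 corridors.
No choice of 3 camera mounts does better; here Z2 is left uncovered.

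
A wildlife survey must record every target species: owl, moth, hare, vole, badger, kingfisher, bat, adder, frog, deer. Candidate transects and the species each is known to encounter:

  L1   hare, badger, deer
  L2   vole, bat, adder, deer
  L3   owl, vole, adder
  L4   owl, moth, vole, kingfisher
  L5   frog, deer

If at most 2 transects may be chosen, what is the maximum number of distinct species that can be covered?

7

Choosing L1, L4 covers {owl, moth, hare, vole, badger, kingfisher, deer} — 7 species.
No choice of 2 transects does better; here bat, adder, frog are left uncovered.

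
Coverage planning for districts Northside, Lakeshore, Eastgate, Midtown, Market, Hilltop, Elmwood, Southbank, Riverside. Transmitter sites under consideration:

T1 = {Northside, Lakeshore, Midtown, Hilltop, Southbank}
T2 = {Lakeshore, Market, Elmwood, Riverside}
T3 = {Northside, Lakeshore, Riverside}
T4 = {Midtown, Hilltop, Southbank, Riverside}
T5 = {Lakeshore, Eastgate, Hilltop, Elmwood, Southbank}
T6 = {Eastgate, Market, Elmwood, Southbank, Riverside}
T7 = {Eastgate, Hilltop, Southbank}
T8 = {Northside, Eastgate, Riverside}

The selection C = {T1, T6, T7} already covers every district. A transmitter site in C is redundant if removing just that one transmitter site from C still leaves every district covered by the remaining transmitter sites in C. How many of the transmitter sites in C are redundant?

Drop T1: Northside, Lakeshore, Midtown uncovered — not redundant.
Drop T6: Market, Elmwood, Riverside uncovered — not redundant.
Drop T7: the rest still cover every district — redundant.
1 redundant: T7.

1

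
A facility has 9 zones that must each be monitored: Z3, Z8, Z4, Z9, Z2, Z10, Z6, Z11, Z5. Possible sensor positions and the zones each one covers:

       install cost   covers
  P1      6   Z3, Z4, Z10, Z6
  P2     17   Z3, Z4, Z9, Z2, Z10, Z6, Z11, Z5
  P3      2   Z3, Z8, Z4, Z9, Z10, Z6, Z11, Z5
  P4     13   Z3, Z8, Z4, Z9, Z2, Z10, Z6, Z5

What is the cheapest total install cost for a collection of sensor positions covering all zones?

P3, P4 cover every zone at install cost 2 + 13 = 15.
Any cover uses at least 2 sensor positions; among all covering selections none totals below 15.

15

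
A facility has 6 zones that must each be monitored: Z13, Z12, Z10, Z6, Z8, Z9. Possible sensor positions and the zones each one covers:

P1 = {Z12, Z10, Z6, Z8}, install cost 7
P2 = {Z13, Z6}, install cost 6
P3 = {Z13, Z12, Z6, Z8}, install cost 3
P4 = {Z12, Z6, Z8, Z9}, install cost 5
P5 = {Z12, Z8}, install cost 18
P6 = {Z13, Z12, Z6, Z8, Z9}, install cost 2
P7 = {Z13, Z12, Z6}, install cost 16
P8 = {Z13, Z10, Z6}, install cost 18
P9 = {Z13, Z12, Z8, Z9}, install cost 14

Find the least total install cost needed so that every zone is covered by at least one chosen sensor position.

P1, P6 cover every zone at install cost 7 + 2 = 9.
Any cover uses at least 2 sensor positions; among all covering selections none totals below 9.

9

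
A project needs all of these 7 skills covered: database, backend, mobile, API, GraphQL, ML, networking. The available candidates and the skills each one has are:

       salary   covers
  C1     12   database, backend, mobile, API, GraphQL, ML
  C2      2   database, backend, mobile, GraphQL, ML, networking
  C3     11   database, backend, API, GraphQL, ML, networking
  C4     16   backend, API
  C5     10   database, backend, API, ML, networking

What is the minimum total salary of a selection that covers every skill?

C2, C5 cover every skill at salary 2 + 10 = 12.
Any cover uses at least 2 candidates; among all covering selections none totals below 12.

12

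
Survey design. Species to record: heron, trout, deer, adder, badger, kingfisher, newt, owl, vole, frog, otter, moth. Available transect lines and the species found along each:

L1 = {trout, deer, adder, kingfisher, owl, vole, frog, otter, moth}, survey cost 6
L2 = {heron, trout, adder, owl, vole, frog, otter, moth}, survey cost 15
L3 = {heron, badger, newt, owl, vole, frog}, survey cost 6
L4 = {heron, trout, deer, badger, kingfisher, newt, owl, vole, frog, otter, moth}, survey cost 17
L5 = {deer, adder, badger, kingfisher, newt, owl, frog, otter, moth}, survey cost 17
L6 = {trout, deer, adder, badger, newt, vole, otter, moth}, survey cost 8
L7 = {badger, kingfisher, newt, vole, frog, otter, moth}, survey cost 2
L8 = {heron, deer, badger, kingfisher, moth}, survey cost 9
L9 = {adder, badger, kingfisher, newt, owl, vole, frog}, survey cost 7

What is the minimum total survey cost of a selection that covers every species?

12

L1, L3 cover every species at survey cost 6 + 6 = 12.
Any cover uses at least 2 transects; among all covering selections none totals below 12.
Greedy by coverage-per-survey cost would pick L7, L1, L3 for 14 — worse than the optimum 12.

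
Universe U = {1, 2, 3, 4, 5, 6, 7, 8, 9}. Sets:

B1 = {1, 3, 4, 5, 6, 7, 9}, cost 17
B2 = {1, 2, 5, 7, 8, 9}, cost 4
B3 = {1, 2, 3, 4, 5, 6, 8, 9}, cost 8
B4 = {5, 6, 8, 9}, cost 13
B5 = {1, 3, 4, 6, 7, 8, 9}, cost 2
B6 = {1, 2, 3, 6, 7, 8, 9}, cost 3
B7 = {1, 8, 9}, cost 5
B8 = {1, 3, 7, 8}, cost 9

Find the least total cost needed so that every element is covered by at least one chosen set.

B2, B5 cover every element at cost 4 + 2 = 6.
Any cover uses at least 2 sets; among all covering selections none totals below 6.

6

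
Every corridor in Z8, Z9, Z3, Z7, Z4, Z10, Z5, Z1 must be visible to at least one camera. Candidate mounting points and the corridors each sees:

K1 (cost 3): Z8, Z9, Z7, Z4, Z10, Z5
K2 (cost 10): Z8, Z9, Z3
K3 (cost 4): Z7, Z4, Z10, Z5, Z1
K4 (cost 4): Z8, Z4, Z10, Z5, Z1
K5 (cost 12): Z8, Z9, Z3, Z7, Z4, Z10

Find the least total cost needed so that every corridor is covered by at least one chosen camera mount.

K2, K3 cover every corridor at cost 10 + 4 = 14.
Any cover uses at least 2 camera mounts; among all covering selections none totals below 14.
Greedy by coverage-per-cost would pick K1, K3, K2 for 17 — worse than the optimum 14.

14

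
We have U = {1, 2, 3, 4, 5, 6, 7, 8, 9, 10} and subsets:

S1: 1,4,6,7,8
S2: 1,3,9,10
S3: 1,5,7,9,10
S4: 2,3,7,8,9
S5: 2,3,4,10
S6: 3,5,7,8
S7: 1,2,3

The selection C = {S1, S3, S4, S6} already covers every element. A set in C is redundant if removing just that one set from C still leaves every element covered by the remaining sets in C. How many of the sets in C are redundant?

1

Drop S1: 4, 6 uncovered — not redundant.
Drop S3: 10 uncovered — not redundant.
Drop S4: 2 uncovered — not redundant.
Drop S6: the rest still cover every element — redundant.
1 redundant: S6.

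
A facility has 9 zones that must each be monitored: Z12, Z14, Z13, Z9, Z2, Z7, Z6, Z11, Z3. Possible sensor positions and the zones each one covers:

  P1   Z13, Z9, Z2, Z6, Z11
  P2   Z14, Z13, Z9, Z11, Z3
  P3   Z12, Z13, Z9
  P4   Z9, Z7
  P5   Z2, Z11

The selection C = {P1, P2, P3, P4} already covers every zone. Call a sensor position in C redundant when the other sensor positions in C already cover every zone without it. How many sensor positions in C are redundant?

Drop P1: Z2, Z6 uncovered — not redundant.
Drop P2: Z14, Z3 uncovered — not redundant.
Drop P3: Z12 uncovered — not redundant.
Drop P4: Z7 uncovered — not redundant.
None of the sensor positions in C is redundant.

0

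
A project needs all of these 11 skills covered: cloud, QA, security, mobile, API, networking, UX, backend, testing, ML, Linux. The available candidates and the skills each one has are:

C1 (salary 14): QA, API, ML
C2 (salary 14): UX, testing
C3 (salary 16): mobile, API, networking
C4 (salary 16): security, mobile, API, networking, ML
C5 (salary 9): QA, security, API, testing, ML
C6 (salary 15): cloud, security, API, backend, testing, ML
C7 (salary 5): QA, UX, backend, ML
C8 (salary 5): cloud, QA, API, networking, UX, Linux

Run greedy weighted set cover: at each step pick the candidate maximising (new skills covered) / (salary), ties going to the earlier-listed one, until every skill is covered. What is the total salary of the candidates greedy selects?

Pick 1: C8 adds 6 new (cloud, QA, API, networking, UX, Linux) at salary 5 (ratio 6/5).
Pick 2: C7 adds 2 new (backend, ML) at salary 5 (ratio 2/5).
Pick 3: C5 adds 2 new (security, testing) at salary 9 (ratio 2/9).
Pick 4: C3 adds 1 new (mobile) at salary 16 (ratio 1/16).
Greedy total salary: 5 + 5 + 9 + 16 = 35.

35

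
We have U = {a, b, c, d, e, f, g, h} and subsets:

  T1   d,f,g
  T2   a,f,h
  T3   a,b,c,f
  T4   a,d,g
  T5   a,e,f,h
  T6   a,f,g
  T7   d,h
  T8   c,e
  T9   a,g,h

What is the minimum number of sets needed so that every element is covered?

T1, T3, T5 together cover {a, b, c, d, e, f, g, h} — every element.
No 2 of the 9 sets cover everything (all 36 pairs fall short), so 3 is minimum.

3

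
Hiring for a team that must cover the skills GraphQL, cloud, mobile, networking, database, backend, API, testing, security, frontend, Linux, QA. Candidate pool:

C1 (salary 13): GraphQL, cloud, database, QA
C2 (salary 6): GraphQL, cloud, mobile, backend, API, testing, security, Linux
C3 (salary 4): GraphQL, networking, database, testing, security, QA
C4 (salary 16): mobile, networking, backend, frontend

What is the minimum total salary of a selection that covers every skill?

C2, C3, C4 cover every skill at salary 6 + 4 + 16 = 26.
Any cover uses at least 3 candidates; among all covering selections none totals below 26.

26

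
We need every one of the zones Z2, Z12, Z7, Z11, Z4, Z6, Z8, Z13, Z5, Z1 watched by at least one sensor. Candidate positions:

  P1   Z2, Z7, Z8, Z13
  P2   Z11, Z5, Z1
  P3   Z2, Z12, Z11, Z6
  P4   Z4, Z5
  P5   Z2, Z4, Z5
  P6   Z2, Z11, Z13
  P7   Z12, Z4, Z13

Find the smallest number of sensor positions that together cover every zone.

P1, P2, P3, P4 together cover {Z2, Z12, Z7, Z11, Z4, Z6, Z8, Z13, Z5, Z1} — every zone.
No 3 of the 7 sensor positions cover everything (all 35 triples fall short), so 4 is minimum.

4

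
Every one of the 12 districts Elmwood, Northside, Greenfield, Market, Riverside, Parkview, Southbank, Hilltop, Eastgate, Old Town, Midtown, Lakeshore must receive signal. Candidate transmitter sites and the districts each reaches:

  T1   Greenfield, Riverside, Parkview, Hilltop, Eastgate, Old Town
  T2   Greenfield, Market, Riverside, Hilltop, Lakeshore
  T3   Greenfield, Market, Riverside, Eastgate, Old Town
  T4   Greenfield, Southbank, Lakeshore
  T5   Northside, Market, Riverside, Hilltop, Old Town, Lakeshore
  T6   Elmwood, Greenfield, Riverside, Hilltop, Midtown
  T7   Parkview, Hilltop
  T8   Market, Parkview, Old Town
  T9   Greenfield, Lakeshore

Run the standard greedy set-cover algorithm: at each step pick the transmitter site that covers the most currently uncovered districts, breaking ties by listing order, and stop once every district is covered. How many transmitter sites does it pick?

4

Pick 1: T1 covers 6 new districts (Greenfield, Riverside, Parkview, Hilltop, Eastgate, Old Town).
Pick 2: T5 covers 3 new districts (Northside, Market, Lakeshore).
Pick 3: T6 covers 2 new districts (Elmwood, Midtown).
Pick 4: T4 covers 1 new districts (Southbank).
Greedy uses 4 transmitter sites.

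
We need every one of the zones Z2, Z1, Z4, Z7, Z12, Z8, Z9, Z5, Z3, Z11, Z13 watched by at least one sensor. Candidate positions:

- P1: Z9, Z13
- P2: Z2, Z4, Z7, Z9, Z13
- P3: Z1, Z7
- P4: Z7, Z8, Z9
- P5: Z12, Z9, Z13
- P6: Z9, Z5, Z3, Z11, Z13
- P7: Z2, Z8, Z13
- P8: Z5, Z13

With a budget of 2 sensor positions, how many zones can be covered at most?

Choosing P2, P6 covers {Z2, Z4, Z7, Z9, Z5, Z3, Z11, Z13} — 8 zones.
No choice of 2 sensor positions does better; here Z1, Z12, Z8 are left uncovered.

8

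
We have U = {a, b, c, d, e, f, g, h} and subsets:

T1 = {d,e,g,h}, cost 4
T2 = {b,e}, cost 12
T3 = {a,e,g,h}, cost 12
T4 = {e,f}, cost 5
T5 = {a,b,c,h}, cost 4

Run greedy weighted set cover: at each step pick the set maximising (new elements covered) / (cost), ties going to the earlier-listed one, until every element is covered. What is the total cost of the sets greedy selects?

13

Pick 1: T1 adds 4 new (d, e, g, h) at cost 4 (ratio 4/4).
Pick 2: T5 adds 3 new (a, b, c) at cost 4 (ratio 3/4).
Pick 3: T4 adds 1 new (f) at cost 5 (ratio 1/5).
Greedy total cost: 4 + 4 + 5 = 13.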